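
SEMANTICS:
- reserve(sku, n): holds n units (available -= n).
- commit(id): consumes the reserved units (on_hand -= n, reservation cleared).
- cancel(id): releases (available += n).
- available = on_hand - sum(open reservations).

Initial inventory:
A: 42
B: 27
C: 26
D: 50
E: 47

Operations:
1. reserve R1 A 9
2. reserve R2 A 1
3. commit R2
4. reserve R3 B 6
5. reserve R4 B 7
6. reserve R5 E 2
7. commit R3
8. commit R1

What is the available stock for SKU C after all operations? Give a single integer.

Step 1: reserve R1 A 9 -> on_hand[A=42 B=27 C=26 D=50 E=47] avail[A=33 B=27 C=26 D=50 E=47] open={R1}
Step 2: reserve R2 A 1 -> on_hand[A=42 B=27 C=26 D=50 E=47] avail[A=32 B=27 C=26 D=50 E=47] open={R1,R2}
Step 3: commit R2 -> on_hand[A=41 B=27 C=26 D=50 E=47] avail[A=32 B=27 C=26 D=50 E=47] open={R1}
Step 4: reserve R3 B 6 -> on_hand[A=41 B=27 C=26 D=50 E=47] avail[A=32 B=21 C=26 D=50 E=47] open={R1,R3}
Step 5: reserve R4 B 7 -> on_hand[A=41 B=27 C=26 D=50 E=47] avail[A=32 B=14 C=26 D=50 E=47] open={R1,R3,R4}
Step 6: reserve R5 E 2 -> on_hand[A=41 B=27 C=26 D=50 E=47] avail[A=32 B=14 C=26 D=50 E=45] open={R1,R3,R4,R5}
Step 7: commit R3 -> on_hand[A=41 B=21 C=26 D=50 E=47] avail[A=32 B=14 C=26 D=50 E=45] open={R1,R4,R5}
Step 8: commit R1 -> on_hand[A=32 B=21 C=26 D=50 E=47] avail[A=32 B=14 C=26 D=50 E=45] open={R4,R5}
Final available[C] = 26

Answer: 26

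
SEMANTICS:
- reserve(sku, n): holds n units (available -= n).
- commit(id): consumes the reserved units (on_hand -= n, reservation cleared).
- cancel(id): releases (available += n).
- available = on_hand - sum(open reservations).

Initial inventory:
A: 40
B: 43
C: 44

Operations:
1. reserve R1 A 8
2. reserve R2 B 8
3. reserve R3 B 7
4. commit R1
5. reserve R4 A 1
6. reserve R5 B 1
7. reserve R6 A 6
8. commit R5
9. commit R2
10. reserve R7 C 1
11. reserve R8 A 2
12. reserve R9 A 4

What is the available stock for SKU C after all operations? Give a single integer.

Step 1: reserve R1 A 8 -> on_hand[A=40 B=43 C=44] avail[A=32 B=43 C=44] open={R1}
Step 2: reserve R2 B 8 -> on_hand[A=40 B=43 C=44] avail[A=32 B=35 C=44] open={R1,R2}
Step 3: reserve R3 B 7 -> on_hand[A=40 B=43 C=44] avail[A=32 B=28 C=44] open={R1,R2,R3}
Step 4: commit R1 -> on_hand[A=32 B=43 C=44] avail[A=32 B=28 C=44] open={R2,R3}
Step 5: reserve R4 A 1 -> on_hand[A=32 B=43 C=44] avail[A=31 B=28 C=44] open={R2,R3,R4}
Step 6: reserve R5 B 1 -> on_hand[A=32 B=43 C=44] avail[A=31 B=27 C=44] open={R2,R3,R4,R5}
Step 7: reserve R6 A 6 -> on_hand[A=32 B=43 C=44] avail[A=25 B=27 C=44] open={R2,R3,R4,R5,R6}
Step 8: commit R5 -> on_hand[A=32 B=42 C=44] avail[A=25 B=27 C=44] open={R2,R3,R4,R6}
Step 9: commit R2 -> on_hand[A=32 B=34 C=44] avail[A=25 B=27 C=44] open={R3,R4,R6}
Step 10: reserve R7 C 1 -> on_hand[A=32 B=34 C=44] avail[A=25 B=27 C=43] open={R3,R4,R6,R7}
Step 11: reserve R8 A 2 -> on_hand[A=32 B=34 C=44] avail[A=23 B=27 C=43] open={R3,R4,R6,R7,R8}
Step 12: reserve R9 A 4 -> on_hand[A=32 B=34 C=44] avail[A=19 B=27 C=43] open={R3,R4,R6,R7,R8,R9}
Final available[C] = 43

Answer: 43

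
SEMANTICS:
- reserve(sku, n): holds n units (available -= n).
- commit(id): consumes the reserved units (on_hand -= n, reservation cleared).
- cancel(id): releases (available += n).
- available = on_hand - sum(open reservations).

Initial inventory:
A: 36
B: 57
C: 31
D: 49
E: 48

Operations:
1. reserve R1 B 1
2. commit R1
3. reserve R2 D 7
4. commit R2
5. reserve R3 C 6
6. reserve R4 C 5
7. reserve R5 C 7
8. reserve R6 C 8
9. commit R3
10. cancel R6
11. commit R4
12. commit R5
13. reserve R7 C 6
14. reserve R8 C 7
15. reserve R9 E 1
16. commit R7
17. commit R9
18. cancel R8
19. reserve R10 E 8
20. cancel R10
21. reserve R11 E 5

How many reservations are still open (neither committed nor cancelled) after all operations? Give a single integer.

Step 1: reserve R1 B 1 -> on_hand[A=36 B=57 C=31 D=49 E=48] avail[A=36 B=56 C=31 D=49 E=48] open={R1}
Step 2: commit R1 -> on_hand[A=36 B=56 C=31 D=49 E=48] avail[A=36 B=56 C=31 D=49 E=48] open={}
Step 3: reserve R2 D 7 -> on_hand[A=36 B=56 C=31 D=49 E=48] avail[A=36 B=56 C=31 D=42 E=48] open={R2}
Step 4: commit R2 -> on_hand[A=36 B=56 C=31 D=42 E=48] avail[A=36 B=56 C=31 D=42 E=48] open={}
Step 5: reserve R3 C 6 -> on_hand[A=36 B=56 C=31 D=42 E=48] avail[A=36 B=56 C=25 D=42 E=48] open={R3}
Step 6: reserve R4 C 5 -> on_hand[A=36 B=56 C=31 D=42 E=48] avail[A=36 B=56 C=20 D=42 E=48] open={R3,R4}
Step 7: reserve R5 C 7 -> on_hand[A=36 B=56 C=31 D=42 E=48] avail[A=36 B=56 C=13 D=42 E=48] open={R3,R4,R5}
Step 8: reserve R6 C 8 -> on_hand[A=36 B=56 C=31 D=42 E=48] avail[A=36 B=56 C=5 D=42 E=48] open={R3,R4,R5,R6}
Step 9: commit R3 -> on_hand[A=36 B=56 C=25 D=42 E=48] avail[A=36 B=56 C=5 D=42 E=48] open={R4,R5,R6}
Step 10: cancel R6 -> on_hand[A=36 B=56 C=25 D=42 E=48] avail[A=36 B=56 C=13 D=42 E=48] open={R4,R5}
Step 11: commit R4 -> on_hand[A=36 B=56 C=20 D=42 E=48] avail[A=36 B=56 C=13 D=42 E=48] open={R5}
Step 12: commit R5 -> on_hand[A=36 B=56 C=13 D=42 E=48] avail[A=36 B=56 C=13 D=42 E=48] open={}
Step 13: reserve R7 C 6 -> on_hand[A=36 B=56 C=13 D=42 E=48] avail[A=36 B=56 C=7 D=42 E=48] open={R7}
Step 14: reserve R8 C 7 -> on_hand[A=36 B=56 C=13 D=42 E=48] avail[A=36 B=56 C=0 D=42 E=48] open={R7,R8}
Step 15: reserve R9 E 1 -> on_hand[A=36 B=56 C=13 D=42 E=48] avail[A=36 B=56 C=0 D=42 E=47] open={R7,R8,R9}
Step 16: commit R7 -> on_hand[A=36 B=56 C=7 D=42 E=48] avail[A=36 B=56 C=0 D=42 E=47] open={R8,R9}
Step 17: commit R9 -> on_hand[A=36 B=56 C=7 D=42 E=47] avail[A=36 B=56 C=0 D=42 E=47] open={R8}
Step 18: cancel R8 -> on_hand[A=36 B=56 C=7 D=42 E=47] avail[A=36 B=56 C=7 D=42 E=47] open={}
Step 19: reserve R10 E 8 -> on_hand[A=36 B=56 C=7 D=42 E=47] avail[A=36 B=56 C=7 D=42 E=39] open={R10}
Step 20: cancel R10 -> on_hand[A=36 B=56 C=7 D=42 E=47] avail[A=36 B=56 C=7 D=42 E=47] open={}
Step 21: reserve R11 E 5 -> on_hand[A=36 B=56 C=7 D=42 E=47] avail[A=36 B=56 C=7 D=42 E=42] open={R11}
Open reservations: ['R11'] -> 1

Answer: 1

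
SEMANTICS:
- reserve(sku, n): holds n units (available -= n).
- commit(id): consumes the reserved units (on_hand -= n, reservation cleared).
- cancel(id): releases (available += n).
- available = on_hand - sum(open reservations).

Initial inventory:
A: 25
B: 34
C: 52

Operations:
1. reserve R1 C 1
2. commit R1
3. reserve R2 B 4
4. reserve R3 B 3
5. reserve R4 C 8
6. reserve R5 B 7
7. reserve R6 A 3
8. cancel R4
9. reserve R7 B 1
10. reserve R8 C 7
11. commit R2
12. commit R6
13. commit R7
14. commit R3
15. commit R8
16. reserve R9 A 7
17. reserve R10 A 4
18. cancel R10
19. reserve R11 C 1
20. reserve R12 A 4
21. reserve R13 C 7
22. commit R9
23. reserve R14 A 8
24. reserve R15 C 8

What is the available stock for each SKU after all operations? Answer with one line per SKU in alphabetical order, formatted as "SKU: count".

Answer: A: 3
B: 19
C: 28

Derivation:
Step 1: reserve R1 C 1 -> on_hand[A=25 B=34 C=52] avail[A=25 B=34 C=51] open={R1}
Step 2: commit R1 -> on_hand[A=25 B=34 C=51] avail[A=25 B=34 C=51] open={}
Step 3: reserve R2 B 4 -> on_hand[A=25 B=34 C=51] avail[A=25 B=30 C=51] open={R2}
Step 4: reserve R3 B 3 -> on_hand[A=25 B=34 C=51] avail[A=25 B=27 C=51] open={R2,R3}
Step 5: reserve R4 C 8 -> on_hand[A=25 B=34 C=51] avail[A=25 B=27 C=43] open={R2,R3,R4}
Step 6: reserve R5 B 7 -> on_hand[A=25 B=34 C=51] avail[A=25 B=20 C=43] open={R2,R3,R4,R5}
Step 7: reserve R6 A 3 -> on_hand[A=25 B=34 C=51] avail[A=22 B=20 C=43] open={R2,R3,R4,R5,R6}
Step 8: cancel R4 -> on_hand[A=25 B=34 C=51] avail[A=22 B=20 C=51] open={R2,R3,R5,R6}
Step 9: reserve R7 B 1 -> on_hand[A=25 B=34 C=51] avail[A=22 B=19 C=51] open={R2,R3,R5,R6,R7}
Step 10: reserve R8 C 7 -> on_hand[A=25 B=34 C=51] avail[A=22 B=19 C=44] open={R2,R3,R5,R6,R7,R8}
Step 11: commit R2 -> on_hand[A=25 B=30 C=51] avail[A=22 B=19 C=44] open={R3,R5,R6,R7,R8}
Step 12: commit R6 -> on_hand[A=22 B=30 C=51] avail[A=22 B=19 C=44] open={R3,R5,R7,R8}
Step 13: commit R7 -> on_hand[A=22 B=29 C=51] avail[A=22 B=19 C=44] open={R3,R5,R8}
Step 14: commit R3 -> on_hand[A=22 B=26 C=51] avail[A=22 B=19 C=44] open={R5,R8}
Step 15: commit R8 -> on_hand[A=22 B=26 C=44] avail[A=22 B=19 C=44] open={R5}
Step 16: reserve R9 A 7 -> on_hand[A=22 B=26 C=44] avail[A=15 B=19 C=44] open={R5,R9}
Step 17: reserve R10 A 4 -> on_hand[A=22 B=26 C=44] avail[A=11 B=19 C=44] open={R10,R5,R9}
Step 18: cancel R10 -> on_hand[A=22 B=26 C=44] avail[A=15 B=19 C=44] open={R5,R9}
Step 19: reserve R11 C 1 -> on_hand[A=22 B=26 C=44] avail[A=15 B=19 C=43] open={R11,R5,R9}
Step 20: reserve R12 A 4 -> on_hand[A=22 B=26 C=44] avail[A=11 B=19 C=43] open={R11,R12,R5,R9}
Step 21: reserve R13 C 7 -> on_hand[A=22 B=26 C=44] avail[A=11 B=19 C=36] open={R11,R12,R13,R5,R9}
Step 22: commit R9 -> on_hand[A=15 B=26 C=44] avail[A=11 B=19 C=36] open={R11,R12,R13,R5}
Step 23: reserve R14 A 8 -> on_hand[A=15 B=26 C=44] avail[A=3 B=19 C=36] open={R11,R12,R13,R14,R5}
Step 24: reserve R15 C 8 -> on_hand[A=15 B=26 C=44] avail[A=3 B=19 C=28] open={R11,R12,R13,R14,R15,R5}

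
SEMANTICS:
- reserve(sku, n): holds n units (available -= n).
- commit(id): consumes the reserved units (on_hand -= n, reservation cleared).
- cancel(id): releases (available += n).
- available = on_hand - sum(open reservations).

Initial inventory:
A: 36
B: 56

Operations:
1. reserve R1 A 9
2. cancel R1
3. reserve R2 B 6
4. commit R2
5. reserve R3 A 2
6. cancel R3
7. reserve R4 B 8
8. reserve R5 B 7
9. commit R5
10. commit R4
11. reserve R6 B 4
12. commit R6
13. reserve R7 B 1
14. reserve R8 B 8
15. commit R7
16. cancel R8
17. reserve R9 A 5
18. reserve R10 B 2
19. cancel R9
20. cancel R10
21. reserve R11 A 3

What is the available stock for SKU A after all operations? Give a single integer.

Step 1: reserve R1 A 9 -> on_hand[A=36 B=56] avail[A=27 B=56] open={R1}
Step 2: cancel R1 -> on_hand[A=36 B=56] avail[A=36 B=56] open={}
Step 3: reserve R2 B 6 -> on_hand[A=36 B=56] avail[A=36 B=50] open={R2}
Step 4: commit R2 -> on_hand[A=36 B=50] avail[A=36 B=50] open={}
Step 5: reserve R3 A 2 -> on_hand[A=36 B=50] avail[A=34 B=50] open={R3}
Step 6: cancel R3 -> on_hand[A=36 B=50] avail[A=36 B=50] open={}
Step 7: reserve R4 B 8 -> on_hand[A=36 B=50] avail[A=36 B=42] open={R4}
Step 8: reserve R5 B 7 -> on_hand[A=36 B=50] avail[A=36 B=35] open={R4,R5}
Step 9: commit R5 -> on_hand[A=36 B=43] avail[A=36 B=35] open={R4}
Step 10: commit R4 -> on_hand[A=36 B=35] avail[A=36 B=35] open={}
Step 11: reserve R6 B 4 -> on_hand[A=36 B=35] avail[A=36 B=31] open={R6}
Step 12: commit R6 -> on_hand[A=36 B=31] avail[A=36 B=31] open={}
Step 13: reserve R7 B 1 -> on_hand[A=36 B=31] avail[A=36 B=30] open={R7}
Step 14: reserve R8 B 8 -> on_hand[A=36 B=31] avail[A=36 B=22] open={R7,R8}
Step 15: commit R7 -> on_hand[A=36 B=30] avail[A=36 B=22] open={R8}
Step 16: cancel R8 -> on_hand[A=36 B=30] avail[A=36 B=30] open={}
Step 17: reserve R9 A 5 -> on_hand[A=36 B=30] avail[A=31 B=30] open={R9}
Step 18: reserve R10 B 2 -> on_hand[A=36 B=30] avail[A=31 B=28] open={R10,R9}
Step 19: cancel R9 -> on_hand[A=36 B=30] avail[A=36 B=28] open={R10}
Step 20: cancel R10 -> on_hand[A=36 B=30] avail[A=36 B=30] open={}
Step 21: reserve R11 A 3 -> on_hand[A=36 B=30] avail[A=33 B=30] open={R11}
Final available[A] = 33

Answer: 33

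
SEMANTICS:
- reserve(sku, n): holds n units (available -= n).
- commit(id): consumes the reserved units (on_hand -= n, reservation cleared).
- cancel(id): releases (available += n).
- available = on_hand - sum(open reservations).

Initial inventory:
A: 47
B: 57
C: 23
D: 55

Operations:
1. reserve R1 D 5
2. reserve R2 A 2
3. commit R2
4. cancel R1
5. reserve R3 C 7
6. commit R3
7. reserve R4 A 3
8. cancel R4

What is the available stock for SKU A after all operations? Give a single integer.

Step 1: reserve R1 D 5 -> on_hand[A=47 B=57 C=23 D=55] avail[A=47 B=57 C=23 D=50] open={R1}
Step 2: reserve R2 A 2 -> on_hand[A=47 B=57 C=23 D=55] avail[A=45 B=57 C=23 D=50] open={R1,R2}
Step 3: commit R2 -> on_hand[A=45 B=57 C=23 D=55] avail[A=45 B=57 C=23 D=50] open={R1}
Step 4: cancel R1 -> on_hand[A=45 B=57 C=23 D=55] avail[A=45 B=57 C=23 D=55] open={}
Step 5: reserve R3 C 7 -> on_hand[A=45 B=57 C=23 D=55] avail[A=45 B=57 C=16 D=55] open={R3}
Step 6: commit R3 -> on_hand[A=45 B=57 C=16 D=55] avail[A=45 B=57 C=16 D=55] open={}
Step 7: reserve R4 A 3 -> on_hand[A=45 B=57 C=16 D=55] avail[A=42 B=57 C=16 D=55] open={R4}
Step 8: cancel R4 -> on_hand[A=45 B=57 C=16 D=55] avail[A=45 B=57 C=16 D=55] open={}
Final available[A] = 45

Answer: 45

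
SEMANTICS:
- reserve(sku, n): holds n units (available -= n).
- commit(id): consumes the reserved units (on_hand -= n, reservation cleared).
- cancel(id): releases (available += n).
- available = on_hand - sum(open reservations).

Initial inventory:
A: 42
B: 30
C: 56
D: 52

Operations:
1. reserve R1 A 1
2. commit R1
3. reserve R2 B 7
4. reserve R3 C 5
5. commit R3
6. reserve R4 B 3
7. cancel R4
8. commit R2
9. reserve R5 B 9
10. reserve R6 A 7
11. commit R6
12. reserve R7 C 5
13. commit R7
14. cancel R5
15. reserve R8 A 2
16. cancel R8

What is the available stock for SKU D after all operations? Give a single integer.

Answer: 52

Derivation:
Step 1: reserve R1 A 1 -> on_hand[A=42 B=30 C=56 D=52] avail[A=41 B=30 C=56 D=52] open={R1}
Step 2: commit R1 -> on_hand[A=41 B=30 C=56 D=52] avail[A=41 B=30 C=56 D=52] open={}
Step 3: reserve R2 B 7 -> on_hand[A=41 B=30 C=56 D=52] avail[A=41 B=23 C=56 D=52] open={R2}
Step 4: reserve R3 C 5 -> on_hand[A=41 B=30 C=56 D=52] avail[A=41 B=23 C=51 D=52] open={R2,R3}
Step 5: commit R3 -> on_hand[A=41 B=30 C=51 D=52] avail[A=41 B=23 C=51 D=52] open={R2}
Step 6: reserve R4 B 3 -> on_hand[A=41 B=30 C=51 D=52] avail[A=41 B=20 C=51 D=52] open={R2,R4}
Step 7: cancel R4 -> on_hand[A=41 B=30 C=51 D=52] avail[A=41 B=23 C=51 D=52] open={R2}
Step 8: commit R2 -> on_hand[A=41 B=23 C=51 D=52] avail[A=41 B=23 C=51 D=52] open={}
Step 9: reserve R5 B 9 -> on_hand[A=41 B=23 C=51 D=52] avail[A=41 B=14 C=51 D=52] open={R5}
Step 10: reserve R6 A 7 -> on_hand[A=41 B=23 C=51 D=52] avail[A=34 B=14 C=51 D=52] open={R5,R6}
Step 11: commit R6 -> on_hand[A=34 B=23 C=51 D=52] avail[A=34 B=14 C=51 D=52] open={R5}
Step 12: reserve R7 C 5 -> on_hand[A=34 B=23 C=51 D=52] avail[A=34 B=14 C=46 D=52] open={R5,R7}
Step 13: commit R7 -> on_hand[A=34 B=23 C=46 D=52] avail[A=34 B=14 C=46 D=52] open={R5}
Step 14: cancel R5 -> on_hand[A=34 B=23 C=46 D=52] avail[A=34 B=23 C=46 D=52] open={}
Step 15: reserve R8 A 2 -> on_hand[A=34 B=23 C=46 D=52] avail[A=32 B=23 C=46 D=52] open={R8}
Step 16: cancel R8 -> on_hand[A=34 B=23 C=46 D=52] avail[A=34 B=23 C=46 D=52] open={}
Final available[D] = 52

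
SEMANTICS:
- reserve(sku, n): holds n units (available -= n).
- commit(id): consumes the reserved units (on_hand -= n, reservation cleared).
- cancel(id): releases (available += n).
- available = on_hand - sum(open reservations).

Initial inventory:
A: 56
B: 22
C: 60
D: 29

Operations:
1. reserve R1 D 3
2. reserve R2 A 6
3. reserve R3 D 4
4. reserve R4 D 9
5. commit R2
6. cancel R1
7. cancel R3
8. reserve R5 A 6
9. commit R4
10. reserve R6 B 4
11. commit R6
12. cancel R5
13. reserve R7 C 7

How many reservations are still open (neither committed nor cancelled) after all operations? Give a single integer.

Answer: 1

Derivation:
Step 1: reserve R1 D 3 -> on_hand[A=56 B=22 C=60 D=29] avail[A=56 B=22 C=60 D=26] open={R1}
Step 2: reserve R2 A 6 -> on_hand[A=56 B=22 C=60 D=29] avail[A=50 B=22 C=60 D=26] open={R1,R2}
Step 3: reserve R3 D 4 -> on_hand[A=56 B=22 C=60 D=29] avail[A=50 B=22 C=60 D=22] open={R1,R2,R3}
Step 4: reserve R4 D 9 -> on_hand[A=56 B=22 C=60 D=29] avail[A=50 B=22 C=60 D=13] open={R1,R2,R3,R4}
Step 5: commit R2 -> on_hand[A=50 B=22 C=60 D=29] avail[A=50 B=22 C=60 D=13] open={R1,R3,R4}
Step 6: cancel R1 -> on_hand[A=50 B=22 C=60 D=29] avail[A=50 B=22 C=60 D=16] open={R3,R4}
Step 7: cancel R3 -> on_hand[A=50 B=22 C=60 D=29] avail[A=50 B=22 C=60 D=20] open={R4}
Step 8: reserve R5 A 6 -> on_hand[A=50 B=22 C=60 D=29] avail[A=44 B=22 C=60 D=20] open={R4,R5}
Step 9: commit R4 -> on_hand[A=50 B=22 C=60 D=20] avail[A=44 B=22 C=60 D=20] open={R5}
Step 10: reserve R6 B 4 -> on_hand[A=50 B=22 C=60 D=20] avail[A=44 B=18 C=60 D=20] open={R5,R6}
Step 11: commit R6 -> on_hand[A=50 B=18 C=60 D=20] avail[A=44 B=18 C=60 D=20] open={R5}
Step 12: cancel R5 -> on_hand[A=50 B=18 C=60 D=20] avail[A=50 B=18 C=60 D=20] open={}
Step 13: reserve R7 C 7 -> on_hand[A=50 B=18 C=60 D=20] avail[A=50 B=18 C=53 D=20] open={R7}
Open reservations: ['R7'] -> 1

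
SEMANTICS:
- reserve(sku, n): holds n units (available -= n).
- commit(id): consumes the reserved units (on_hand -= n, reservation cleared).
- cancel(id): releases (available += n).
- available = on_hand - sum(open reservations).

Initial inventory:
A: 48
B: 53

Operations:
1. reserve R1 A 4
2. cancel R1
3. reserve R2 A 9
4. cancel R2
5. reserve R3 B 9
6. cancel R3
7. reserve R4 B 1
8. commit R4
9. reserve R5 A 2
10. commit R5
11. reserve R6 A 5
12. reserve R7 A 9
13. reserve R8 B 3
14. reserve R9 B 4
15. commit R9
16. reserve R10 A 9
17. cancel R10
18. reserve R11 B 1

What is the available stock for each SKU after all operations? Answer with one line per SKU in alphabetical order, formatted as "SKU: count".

Answer: A: 32
B: 44

Derivation:
Step 1: reserve R1 A 4 -> on_hand[A=48 B=53] avail[A=44 B=53] open={R1}
Step 2: cancel R1 -> on_hand[A=48 B=53] avail[A=48 B=53] open={}
Step 3: reserve R2 A 9 -> on_hand[A=48 B=53] avail[A=39 B=53] open={R2}
Step 4: cancel R2 -> on_hand[A=48 B=53] avail[A=48 B=53] open={}
Step 5: reserve R3 B 9 -> on_hand[A=48 B=53] avail[A=48 B=44] open={R3}
Step 6: cancel R3 -> on_hand[A=48 B=53] avail[A=48 B=53] open={}
Step 7: reserve R4 B 1 -> on_hand[A=48 B=53] avail[A=48 B=52] open={R4}
Step 8: commit R4 -> on_hand[A=48 B=52] avail[A=48 B=52] open={}
Step 9: reserve R5 A 2 -> on_hand[A=48 B=52] avail[A=46 B=52] open={R5}
Step 10: commit R5 -> on_hand[A=46 B=52] avail[A=46 B=52] open={}
Step 11: reserve R6 A 5 -> on_hand[A=46 B=52] avail[A=41 B=52] open={R6}
Step 12: reserve R7 A 9 -> on_hand[A=46 B=52] avail[A=32 B=52] open={R6,R7}
Step 13: reserve R8 B 3 -> on_hand[A=46 B=52] avail[A=32 B=49] open={R6,R7,R8}
Step 14: reserve R9 B 4 -> on_hand[A=46 B=52] avail[A=32 B=45] open={R6,R7,R8,R9}
Step 15: commit R9 -> on_hand[A=46 B=48] avail[A=32 B=45] open={R6,R7,R8}
Step 16: reserve R10 A 9 -> on_hand[A=46 B=48] avail[A=23 B=45] open={R10,R6,R7,R8}
Step 17: cancel R10 -> on_hand[A=46 B=48] avail[A=32 B=45] open={R6,R7,R8}
Step 18: reserve R11 B 1 -> on_hand[A=46 B=48] avail[A=32 B=44] open={R11,R6,R7,R8}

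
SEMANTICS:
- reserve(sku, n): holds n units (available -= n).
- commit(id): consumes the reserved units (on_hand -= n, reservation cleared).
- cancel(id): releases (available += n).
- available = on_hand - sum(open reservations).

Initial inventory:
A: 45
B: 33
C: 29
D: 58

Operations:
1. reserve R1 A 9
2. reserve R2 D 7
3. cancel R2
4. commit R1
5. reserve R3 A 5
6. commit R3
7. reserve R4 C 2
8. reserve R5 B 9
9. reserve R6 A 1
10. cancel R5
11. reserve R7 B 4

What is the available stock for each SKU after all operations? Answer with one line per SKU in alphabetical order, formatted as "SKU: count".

Answer: A: 30
B: 29
C: 27
D: 58

Derivation:
Step 1: reserve R1 A 9 -> on_hand[A=45 B=33 C=29 D=58] avail[A=36 B=33 C=29 D=58] open={R1}
Step 2: reserve R2 D 7 -> on_hand[A=45 B=33 C=29 D=58] avail[A=36 B=33 C=29 D=51] open={R1,R2}
Step 3: cancel R2 -> on_hand[A=45 B=33 C=29 D=58] avail[A=36 B=33 C=29 D=58] open={R1}
Step 4: commit R1 -> on_hand[A=36 B=33 C=29 D=58] avail[A=36 B=33 C=29 D=58] open={}
Step 5: reserve R3 A 5 -> on_hand[A=36 B=33 C=29 D=58] avail[A=31 B=33 C=29 D=58] open={R3}
Step 6: commit R3 -> on_hand[A=31 B=33 C=29 D=58] avail[A=31 B=33 C=29 D=58] open={}
Step 7: reserve R4 C 2 -> on_hand[A=31 B=33 C=29 D=58] avail[A=31 B=33 C=27 D=58] open={R4}
Step 8: reserve R5 B 9 -> on_hand[A=31 B=33 C=29 D=58] avail[A=31 B=24 C=27 D=58] open={R4,R5}
Step 9: reserve R6 A 1 -> on_hand[A=31 B=33 C=29 D=58] avail[A=30 B=24 C=27 D=58] open={R4,R5,R6}
Step 10: cancel R5 -> on_hand[A=31 B=33 C=29 D=58] avail[A=30 B=33 C=27 D=58] open={R4,R6}
Step 11: reserve R7 B 4 -> on_hand[A=31 B=33 C=29 D=58] avail[A=30 B=29 C=27 D=58] open={R4,R6,R7}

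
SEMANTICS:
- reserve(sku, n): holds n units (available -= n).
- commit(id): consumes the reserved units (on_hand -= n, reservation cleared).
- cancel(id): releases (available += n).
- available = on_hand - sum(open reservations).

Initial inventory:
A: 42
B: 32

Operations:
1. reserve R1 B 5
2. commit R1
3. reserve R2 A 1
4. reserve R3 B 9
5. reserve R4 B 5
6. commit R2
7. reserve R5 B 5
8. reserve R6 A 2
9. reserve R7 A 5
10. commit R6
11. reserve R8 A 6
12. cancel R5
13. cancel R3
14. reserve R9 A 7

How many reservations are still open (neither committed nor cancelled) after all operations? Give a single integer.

Step 1: reserve R1 B 5 -> on_hand[A=42 B=32] avail[A=42 B=27] open={R1}
Step 2: commit R1 -> on_hand[A=42 B=27] avail[A=42 B=27] open={}
Step 3: reserve R2 A 1 -> on_hand[A=42 B=27] avail[A=41 B=27] open={R2}
Step 4: reserve R3 B 9 -> on_hand[A=42 B=27] avail[A=41 B=18] open={R2,R3}
Step 5: reserve R4 B 5 -> on_hand[A=42 B=27] avail[A=41 B=13] open={R2,R3,R4}
Step 6: commit R2 -> on_hand[A=41 B=27] avail[A=41 B=13] open={R3,R4}
Step 7: reserve R5 B 5 -> on_hand[A=41 B=27] avail[A=41 B=8] open={R3,R4,R5}
Step 8: reserve R6 A 2 -> on_hand[A=41 B=27] avail[A=39 B=8] open={R3,R4,R5,R6}
Step 9: reserve R7 A 5 -> on_hand[A=41 B=27] avail[A=34 B=8] open={R3,R4,R5,R6,R7}
Step 10: commit R6 -> on_hand[A=39 B=27] avail[A=34 B=8] open={R3,R4,R5,R7}
Step 11: reserve R8 A 6 -> on_hand[A=39 B=27] avail[A=28 B=8] open={R3,R4,R5,R7,R8}
Step 12: cancel R5 -> on_hand[A=39 B=27] avail[A=28 B=13] open={R3,R4,R7,R8}
Step 13: cancel R3 -> on_hand[A=39 B=27] avail[A=28 B=22] open={R4,R7,R8}
Step 14: reserve R9 A 7 -> on_hand[A=39 B=27] avail[A=21 B=22] open={R4,R7,R8,R9}
Open reservations: ['R4', 'R7', 'R8', 'R9'] -> 4

Answer: 4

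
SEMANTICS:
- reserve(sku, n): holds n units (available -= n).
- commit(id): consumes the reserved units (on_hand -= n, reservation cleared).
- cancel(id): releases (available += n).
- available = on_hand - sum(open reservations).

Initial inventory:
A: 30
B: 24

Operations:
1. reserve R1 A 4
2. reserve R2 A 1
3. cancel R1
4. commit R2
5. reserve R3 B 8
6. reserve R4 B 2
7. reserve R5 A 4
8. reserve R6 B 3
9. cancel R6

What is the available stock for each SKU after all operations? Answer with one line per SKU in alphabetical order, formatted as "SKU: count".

Step 1: reserve R1 A 4 -> on_hand[A=30 B=24] avail[A=26 B=24] open={R1}
Step 2: reserve R2 A 1 -> on_hand[A=30 B=24] avail[A=25 B=24] open={R1,R2}
Step 3: cancel R1 -> on_hand[A=30 B=24] avail[A=29 B=24] open={R2}
Step 4: commit R2 -> on_hand[A=29 B=24] avail[A=29 B=24] open={}
Step 5: reserve R3 B 8 -> on_hand[A=29 B=24] avail[A=29 B=16] open={R3}
Step 6: reserve R4 B 2 -> on_hand[A=29 B=24] avail[A=29 B=14] open={R3,R4}
Step 7: reserve R5 A 4 -> on_hand[A=29 B=24] avail[A=25 B=14] open={R3,R4,R5}
Step 8: reserve R6 B 3 -> on_hand[A=29 B=24] avail[A=25 B=11] open={R3,R4,R5,R6}
Step 9: cancel R6 -> on_hand[A=29 B=24] avail[A=25 B=14] open={R3,R4,R5}

Answer: A: 25
B: 14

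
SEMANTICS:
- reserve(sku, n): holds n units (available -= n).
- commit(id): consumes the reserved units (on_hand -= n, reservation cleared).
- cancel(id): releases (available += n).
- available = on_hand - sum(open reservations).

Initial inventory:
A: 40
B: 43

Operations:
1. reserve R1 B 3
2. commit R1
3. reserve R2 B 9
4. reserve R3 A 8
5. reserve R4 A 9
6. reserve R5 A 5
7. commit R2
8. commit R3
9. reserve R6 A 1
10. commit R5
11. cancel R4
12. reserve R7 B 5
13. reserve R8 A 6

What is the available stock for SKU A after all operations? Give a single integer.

Step 1: reserve R1 B 3 -> on_hand[A=40 B=43] avail[A=40 B=40] open={R1}
Step 2: commit R1 -> on_hand[A=40 B=40] avail[A=40 B=40] open={}
Step 3: reserve R2 B 9 -> on_hand[A=40 B=40] avail[A=40 B=31] open={R2}
Step 4: reserve R3 A 8 -> on_hand[A=40 B=40] avail[A=32 B=31] open={R2,R3}
Step 5: reserve R4 A 9 -> on_hand[A=40 B=40] avail[A=23 B=31] open={R2,R3,R4}
Step 6: reserve R5 A 5 -> on_hand[A=40 B=40] avail[A=18 B=31] open={R2,R3,R4,R5}
Step 7: commit R2 -> on_hand[A=40 B=31] avail[A=18 B=31] open={R3,R4,R5}
Step 8: commit R3 -> on_hand[A=32 B=31] avail[A=18 B=31] open={R4,R5}
Step 9: reserve R6 A 1 -> on_hand[A=32 B=31] avail[A=17 B=31] open={R4,R5,R6}
Step 10: commit R5 -> on_hand[A=27 B=31] avail[A=17 B=31] open={R4,R6}
Step 11: cancel R4 -> on_hand[A=27 B=31] avail[A=26 B=31] open={R6}
Step 12: reserve R7 B 5 -> on_hand[A=27 B=31] avail[A=26 B=26] open={R6,R7}
Step 13: reserve R8 A 6 -> on_hand[A=27 B=31] avail[A=20 B=26] open={R6,R7,R8}
Final available[A] = 20

Answer: 20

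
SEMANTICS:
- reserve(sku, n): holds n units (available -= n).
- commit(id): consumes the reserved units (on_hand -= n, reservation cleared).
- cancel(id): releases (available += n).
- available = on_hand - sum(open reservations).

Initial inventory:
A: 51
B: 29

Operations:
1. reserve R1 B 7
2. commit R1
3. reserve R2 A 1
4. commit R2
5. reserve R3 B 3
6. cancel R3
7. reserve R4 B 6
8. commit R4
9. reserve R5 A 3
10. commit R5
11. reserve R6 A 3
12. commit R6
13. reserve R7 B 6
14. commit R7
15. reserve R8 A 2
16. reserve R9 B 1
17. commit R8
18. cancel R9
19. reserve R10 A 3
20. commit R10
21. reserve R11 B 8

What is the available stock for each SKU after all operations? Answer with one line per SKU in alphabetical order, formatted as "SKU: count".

Answer: A: 39
B: 2

Derivation:
Step 1: reserve R1 B 7 -> on_hand[A=51 B=29] avail[A=51 B=22] open={R1}
Step 2: commit R1 -> on_hand[A=51 B=22] avail[A=51 B=22] open={}
Step 3: reserve R2 A 1 -> on_hand[A=51 B=22] avail[A=50 B=22] open={R2}
Step 4: commit R2 -> on_hand[A=50 B=22] avail[A=50 B=22] open={}
Step 5: reserve R3 B 3 -> on_hand[A=50 B=22] avail[A=50 B=19] open={R3}
Step 6: cancel R3 -> on_hand[A=50 B=22] avail[A=50 B=22] open={}
Step 7: reserve R4 B 6 -> on_hand[A=50 B=22] avail[A=50 B=16] open={R4}
Step 8: commit R4 -> on_hand[A=50 B=16] avail[A=50 B=16] open={}
Step 9: reserve R5 A 3 -> on_hand[A=50 B=16] avail[A=47 B=16] open={R5}
Step 10: commit R5 -> on_hand[A=47 B=16] avail[A=47 B=16] open={}
Step 11: reserve R6 A 3 -> on_hand[A=47 B=16] avail[A=44 B=16] open={R6}
Step 12: commit R6 -> on_hand[A=44 B=16] avail[A=44 B=16] open={}
Step 13: reserve R7 B 6 -> on_hand[A=44 B=16] avail[A=44 B=10] open={R7}
Step 14: commit R7 -> on_hand[A=44 B=10] avail[A=44 B=10] open={}
Step 15: reserve R8 A 2 -> on_hand[A=44 B=10] avail[A=42 B=10] open={R8}
Step 16: reserve R9 B 1 -> on_hand[A=44 B=10] avail[A=42 B=9] open={R8,R9}
Step 17: commit R8 -> on_hand[A=42 B=10] avail[A=42 B=9] open={R9}
Step 18: cancel R9 -> on_hand[A=42 B=10] avail[A=42 B=10] open={}
Step 19: reserve R10 A 3 -> on_hand[A=42 B=10] avail[A=39 B=10] open={R10}
Step 20: commit R10 -> on_hand[A=39 B=10] avail[A=39 B=10] open={}
Step 21: reserve R11 B 8 -> on_hand[A=39 B=10] avail[A=39 B=2] open={R11}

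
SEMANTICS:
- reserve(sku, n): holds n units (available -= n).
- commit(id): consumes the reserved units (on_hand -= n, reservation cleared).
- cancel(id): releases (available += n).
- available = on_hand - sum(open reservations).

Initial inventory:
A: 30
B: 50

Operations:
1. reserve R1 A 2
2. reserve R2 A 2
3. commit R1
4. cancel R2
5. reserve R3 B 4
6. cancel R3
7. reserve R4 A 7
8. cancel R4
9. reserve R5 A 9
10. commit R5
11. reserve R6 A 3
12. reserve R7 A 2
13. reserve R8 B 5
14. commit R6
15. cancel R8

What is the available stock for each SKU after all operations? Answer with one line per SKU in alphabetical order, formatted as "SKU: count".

Answer: A: 14
B: 50

Derivation:
Step 1: reserve R1 A 2 -> on_hand[A=30 B=50] avail[A=28 B=50] open={R1}
Step 2: reserve R2 A 2 -> on_hand[A=30 B=50] avail[A=26 B=50] open={R1,R2}
Step 3: commit R1 -> on_hand[A=28 B=50] avail[A=26 B=50] open={R2}
Step 4: cancel R2 -> on_hand[A=28 B=50] avail[A=28 B=50] open={}
Step 5: reserve R3 B 4 -> on_hand[A=28 B=50] avail[A=28 B=46] open={R3}
Step 6: cancel R3 -> on_hand[A=28 B=50] avail[A=28 B=50] open={}
Step 7: reserve R4 A 7 -> on_hand[A=28 B=50] avail[A=21 B=50] open={R4}
Step 8: cancel R4 -> on_hand[A=28 B=50] avail[A=28 B=50] open={}
Step 9: reserve R5 A 9 -> on_hand[A=28 B=50] avail[A=19 B=50] open={R5}
Step 10: commit R5 -> on_hand[A=19 B=50] avail[A=19 B=50] open={}
Step 11: reserve R6 A 3 -> on_hand[A=19 B=50] avail[A=16 B=50] open={R6}
Step 12: reserve R7 A 2 -> on_hand[A=19 B=50] avail[A=14 B=50] open={R6,R7}
Step 13: reserve R8 B 5 -> on_hand[A=19 B=50] avail[A=14 B=45] open={R6,R7,R8}
Step 14: commit R6 -> on_hand[A=16 B=50] avail[A=14 B=45] open={R7,R8}
Step 15: cancel R8 -> on_hand[A=16 B=50] avail[A=14 B=50] open={R7}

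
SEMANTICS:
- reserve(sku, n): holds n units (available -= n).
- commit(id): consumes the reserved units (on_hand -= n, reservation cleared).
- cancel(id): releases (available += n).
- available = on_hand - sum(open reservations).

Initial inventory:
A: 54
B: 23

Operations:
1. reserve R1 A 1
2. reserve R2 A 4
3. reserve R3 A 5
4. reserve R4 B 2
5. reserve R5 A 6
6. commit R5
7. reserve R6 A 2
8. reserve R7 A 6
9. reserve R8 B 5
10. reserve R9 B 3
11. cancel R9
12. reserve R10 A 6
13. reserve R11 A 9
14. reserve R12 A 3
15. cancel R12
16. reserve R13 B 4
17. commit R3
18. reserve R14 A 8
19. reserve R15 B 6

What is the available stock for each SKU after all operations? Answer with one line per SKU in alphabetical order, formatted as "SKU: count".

Step 1: reserve R1 A 1 -> on_hand[A=54 B=23] avail[A=53 B=23] open={R1}
Step 2: reserve R2 A 4 -> on_hand[A=54 B=23] avail[A=49 B=23] open={R1,R2}
Step 3: reserve R3 A 5 -> on_hand[A=54 B=23] avail[A=44 B=23] open={R1,R2,R3}
Step 4: reserve R4 B 2 -> on_hand[A=54 B=23] avail[A=44 B=21] open={R1,R2,R3,R4}
Step 5: reserve R5 A 6 -> on_hand[A=54 B=23] avail[A=38 B=21] open={R1,R2,R3,R4,R5}
Step 6: commit R5 -> on_hand[A=48 B=23] avail[A=38 B=21] open={R1,R2,R3,R4}
Step 7: reserve R6 A 2 -> on_hand[A=48 B=23] avail[A=36 B=21] open={R1,R2,R3,R4,R6}
Step 8: reserve R7 A 6 -> on_hand[A=48 B=23] avail[A=30 B=21] open={R1,R2,R3,R4,R6,R7}
Step 9: reserve R8 B 5 -> on_hand[A=48 B=23] avail[A=30 B=16] open={R1,R2,R3,R4,R6,R7,R8}
Step 10: reserve R9 B 3 -> on_hand[A=48 B=23] avail[A=30 B=13] open={R1,R2,R3,R4,R6,R7,R8,R9}
Step 11: cancel R9 -> on_hand[A=48 B=23] avail[A=30 B=16] open={R1,R2,R3,R4,R6,R7,R8}
Step 12: reserve R10 A 6 -> on_hand[A=48 B=23] avail[A=24 B=16] open={R1,R10,R2,R3,R4,R6,R7,R8}
Step 13: reserve R11 A 9 -> on_hand[A=48 B=23] avail[A=15 B=16] open={R1,R10,R11,R2,R3,R4,R6,R7,R8}
Step 14: reserve R12 A 3 -> on_hand[A=48 B=23] avail[A=12 B=16] open={R1,R10,R11,R12,R2,R3,R4,R6,R7,R8}
Step 15: cancel R12 -> on_hand[A=48 B=23] avail[A=15 B=16] open={R1,R10,R11,R2,R3,R4,R6,R7,R8}
Step 16: reserve R13 B 4 -> on_hand[A=48 B=23] avail[A=15 B=12] open={R1,R10,R11,R13,R2,R3,R4,R6,R7,R8}
Step 17: commit R3 -> on_hand[A=43 B=23] avail[A=15 B=12] open={R1,R10,R11,R13,R2,R4,R6,R7,R8}
Step 18: reserve R14 A 8 -> on_hand[A=43 B=23] avail[A=7 B=12] open={R1,R10,R11,R13,R14,R2,R4,R6,R7,R8}
Step 19: reserve R15 B 6 -> on_hand[A=43 B=23] avail[A=7 B=6] open={R1,R10,R11,R13,R14,R15,R2,R4,R6,R7,R8}

Answer: A: 7
B: 6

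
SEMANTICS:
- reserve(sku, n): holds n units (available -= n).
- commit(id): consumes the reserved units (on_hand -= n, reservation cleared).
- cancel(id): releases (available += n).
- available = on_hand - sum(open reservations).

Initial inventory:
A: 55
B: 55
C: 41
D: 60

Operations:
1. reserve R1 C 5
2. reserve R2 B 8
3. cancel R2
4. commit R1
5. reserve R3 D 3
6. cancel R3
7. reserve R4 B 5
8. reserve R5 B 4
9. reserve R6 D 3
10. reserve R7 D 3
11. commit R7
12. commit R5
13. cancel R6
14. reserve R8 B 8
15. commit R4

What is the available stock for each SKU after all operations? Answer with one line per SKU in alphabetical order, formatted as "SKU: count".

Step 1: reserve R1 C 5 -> on_hand[A=55 B=55 C=41 D=60] avail[A=55 B=55 C=36 D=60] open={R1}
Step 2: reserve R2 B 8 -> on_hand[A=55 B=55 C=41 D=60] avail[A=55 B=47 C=36 D=60] open={R1,R2}
Step 3: cancel R2 -> on_hand[A=55 B=55 C=41 D=60] avail[A=55 B=55 C=36 D=60] open={R1}
Step 4: commit R1 -> on_hand[A=55 B=55 C=36 D=60] avail[A=55 B=55 C=36 D=60] open={}
Step 5: reserve R3 D 3 -> on_hand[A=55 B=55 C=36 D=60] avail[A=55 B=55 C=36 D=57] open={R3}
Step 6: cancel R3 -> on_hand[A=55 B=55 C=36 D=60] avail[A=55 B=55 C=36 D=60] open={}
Step 7: reserve R4 B 5 -> on_hand[A=55 B=55 C=36 D=60] avail[A=55 B=50 C=36 D=60] open={R4}
Step 8: reserve R5 B 4 -> on_hand[A=55 B=55 C=36 D=60] avail[A=55 B=46 C=36 D=60] open={R4,R5}
Step 9: reserve R6 D 3 -> on_hand[A=55 B=55 C=36 D=60] avail[A=55 B=46 C=36 D=57] open={R4,R5,R6}
Step 10: reserve R7 D 3 -> on_hand[A=55 B=55 C=36 D=60] avail[A=55 B=46 C=36 D=54] open={R4,R5,R6,R7}
Step 11: commit R7 -> on_hand[A=55 B=55 C=36 D=57] avail[A=55 B=46 C=36 D=54] open={R4,R5,R6}
Step 12: commit R5 -> on_hand[A=55 B=51 C=36 D=57] avail[A=55 B=46 C=36 D=54] open={R4,R6}
Step 13: cancel R6 -> on_hand[A=55 B=51 C=36 D=57] avail[A=55 B=46 C=36 D=57] open={R4}
Step 14: reserve R8 B 8 -> on_hand[A=55 B=51 C=36 D=57] avail[A=55 B=38 C=36 D=57] open={R4,R8}
Step 15: commit R4 -> on_hand[A=55 B=46 C=36 D=57] avail[A=55 B=38 C=36 D=57] open={R8}

Answer: A: 55
B: 38
C: 36
D: 57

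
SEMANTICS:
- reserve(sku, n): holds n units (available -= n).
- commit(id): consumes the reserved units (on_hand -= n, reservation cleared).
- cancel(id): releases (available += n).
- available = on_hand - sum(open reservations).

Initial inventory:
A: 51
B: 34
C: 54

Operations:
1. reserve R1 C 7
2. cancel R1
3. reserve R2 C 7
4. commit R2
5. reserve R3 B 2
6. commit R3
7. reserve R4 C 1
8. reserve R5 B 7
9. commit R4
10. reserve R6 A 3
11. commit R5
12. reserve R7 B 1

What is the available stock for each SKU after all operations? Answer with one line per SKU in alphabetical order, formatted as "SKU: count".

Step 1: reserve R1 C 7 -> on_hand[A=51 B=34 C=54] avail[A=51 B=34 C=47] open={R1}
Step 2: cancel R1 -> on_hand[A=51 B=34 C=54] avail[A=51 B=34 C=54] open={}
Step 3: reserve R2 C 7 -> on_hand[A=51 B=34 C=54] avail[A=51 B=34 C=47] open={R2}
Step 4: commit R2 -> on_hand[A=51 B=34 C=47] avail[A=51 B=34 C=47] open={}
Step 5: reserve R3 B 2 -> on_hand[A=51 B=34 C=47] avail[A=51 B=32 C=47] open={R3}
Step 6: commit R3 -> on_hand[A=51 B=32 C=47] avail[A=51 B=32 C=47] open={}
Step 7: reserve R4 C 1 -> on_hand[A=51 B=32 C=47] avail[A=51 B=32 C=46] open={R4}
Step 8: reserve R5 B 7 -> on_hand[A=51 B=32 C=47] avail[A=51 B=25 C=46] open={R4,R5}
Step 9: commit R4 -> on_hand[A=51 B=32 C=46] avail[A=51 B=25 C=46] open={R5}
Step 10: reserve R6 A 3 -> on_hand[A=51 B=32 C=46] avail[A=48 B=25 C=46] open={R5,R6}
Step 11: commit R5 -> on_hand[A=51 B=25 C=46] avail[A=48 B=25 C=46] open={R6}
Step 12: reserve R7 B 1 -> on_hand[A=51 B=25 C=46] avail[A=48 B=24 C=46] open={R6,R7}

Answer: A: 48
B: 24
C: 46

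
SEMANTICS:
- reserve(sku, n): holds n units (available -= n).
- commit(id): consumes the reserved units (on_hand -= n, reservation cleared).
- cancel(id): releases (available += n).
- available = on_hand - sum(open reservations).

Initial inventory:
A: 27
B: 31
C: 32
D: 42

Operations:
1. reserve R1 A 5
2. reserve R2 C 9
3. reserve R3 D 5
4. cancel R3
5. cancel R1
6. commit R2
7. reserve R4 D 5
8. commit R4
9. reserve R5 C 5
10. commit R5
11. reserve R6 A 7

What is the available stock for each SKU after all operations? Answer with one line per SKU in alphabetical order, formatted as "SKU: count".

Answer: A: 20
B: 31
C: 18
D: 37

Derivation:
Step 1: reserve R1 A 5 -> on_hand[A=27 B=31 C=32 D=42] avail[A=22 B=31 C=32 D=42] open={R1}
Step 2: reserve R2 C 9 -> on_hand[A=27 B=31 C=32 D=42] avail[A=22 B=31 C=23 D=42] open={R1,R2}
Step 3: reserve R3 D 5 -> on_hand[A=27 B=31 C=32 D=42] avail[A=22 B=31 C=23 D=37] open={R1,R2,R3}
Step 4: cancel R3 -> on_hand[A=27 B=31 C=32 D=42] avail[A=22 B=31 C=23 D=42] open={R1,R2}
Step 5: cancel R1 -> on_hand[A=27 B=31 C=32 D=42] avail[A=27 B=31 C=23 D=42] open={R2}
Step 6: commit R2 -> on_hand[A=27 B=31 C=23 D=42] avail[A=27 B=31 C=23 D=42] open={}
Step 7: reserve R4 D 5 -> on_hand[A=27 B=31 C=23 D=42] avail[A=27 B=31 C=23 D=37] open={R4}
Step 8: commit R4 -> on_hand[A=27 B=31 C=23 D=37] avail[A=27 B=31 C=23 D=37] open={}
Step 9: reserve R5 C 5 -> on_hand[A=27 B=31 C=23 D=37] avail[A=27 B=31 C=18 D=37] open={R5}
Step 10: commit R5 -> on_hand[A=27 B=31 C=18 D=37] avail[A=27 B=31 C=18 D=37] open={}
Step 11: reserve R6 A 7 -> on_hand[A=27 B=31 C=18 D=37] avail[A=20 B=31 C=18 D=37] open={R6}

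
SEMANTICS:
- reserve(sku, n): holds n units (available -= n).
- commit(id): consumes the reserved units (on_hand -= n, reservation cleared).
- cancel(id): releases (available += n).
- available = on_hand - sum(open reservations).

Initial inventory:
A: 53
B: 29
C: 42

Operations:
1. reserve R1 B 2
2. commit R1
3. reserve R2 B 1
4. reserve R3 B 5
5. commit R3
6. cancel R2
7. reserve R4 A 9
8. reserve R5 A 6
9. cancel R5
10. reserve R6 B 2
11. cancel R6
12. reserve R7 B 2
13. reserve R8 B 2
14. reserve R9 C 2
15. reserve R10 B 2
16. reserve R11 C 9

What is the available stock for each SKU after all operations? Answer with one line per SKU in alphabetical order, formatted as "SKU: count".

Step 1: reserve R1 B 2 -> on_hand[A=53 B=29 C=42] avail[A=53 B=27 C=42] open={R1}
Step 2: commit R1 -> on_hand[A=53 B=27 C=42] avail[A=53 B=27 C=42] open={}
Step 3: reserve R2 B 1 -> on_hand[A=53 B=27 C=42] avail[A=53 B=26 C=42] open={R2}
Step 4: reserve R3 B 5 -> on_hand[A=53 B=27 C=42] avail[A=53 B=21 C=42] open={R2,R3}
Step 5: commit R3 -> on_hand[A=53 B=22 C=42] avail[A=53 B=21 C=42] open={R2}
Step 6: cancel R2 -> on_hand[A=53 B=22 C=42] avail[A=53 B=22 C=42] open={}
Step 7: reserve R4 A 9 -> on_hand[A=53 B=22 C=42] avail[A=44 B=22 C=42] open={R4}
Step 8: reserve R5 A 6 -> on_hand[A=53 B=22 C=42] avail[A=38 B=22 C=42] open={R4,R5}
Step 9: cancel R5 -> on_hand[A=53 B=22 C=42] avail[A=44 B=22 C=42] open={R4}
Step 10: reserve R6 B 2 -> on_hand[A=53 B=22 C=42] avail[A=44 B=20 C=42] open={R4,R6}
Step 11: cancel R6 -> on_hand[A=53 B=22 C=42] avail[A=44 B=22 C=42] open={R4}
Step 12: reserve R7 B 2 -> on_hand[A=53 B=22 C=42] avail[A=44 B=20 C=42] open={R4,R7}
Step 13: reserve R8 B 2 -> on_hand[A=53 B=22 C=42] avail[A=44 B=18 C=42] open={R4,R7,R8}
Step 14: reserve R9 C 2 -> on_hand[A=53 B=22 C=42] avail[A=44 B=18 C=40] open={R4,R7,R8,R9}
Step 15: reserve R10 B 2 -> on_hand[A=53 B=22 C=42] avail[A=44 B=16 C=40] open={R10,R4,R7,R8,R9}
Step 16: reserve R11 C 9 -> on_hand[A=53 B=22 C=42] avail[A=44 B=16 C=31] open={R10,R11,R4,R7,R8,R9}

Answer: A: 44
B: 16
C: 31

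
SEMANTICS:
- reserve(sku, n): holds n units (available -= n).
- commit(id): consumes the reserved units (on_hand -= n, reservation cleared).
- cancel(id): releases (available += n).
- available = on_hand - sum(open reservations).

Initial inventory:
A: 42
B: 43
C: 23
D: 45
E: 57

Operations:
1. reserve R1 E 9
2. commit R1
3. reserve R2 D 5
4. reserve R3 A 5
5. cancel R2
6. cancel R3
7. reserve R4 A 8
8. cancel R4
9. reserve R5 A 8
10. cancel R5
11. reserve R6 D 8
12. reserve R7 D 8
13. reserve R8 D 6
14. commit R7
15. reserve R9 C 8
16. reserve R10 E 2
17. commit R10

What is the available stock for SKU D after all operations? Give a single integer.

Answer: 23

Derivation:
Step 1: reserve R1 E 9 -> on_hand[A=42 B=43 C=23 D=45 E=57] avail[A=42 B=43 C=23 D=45 E=48] open={R1}
Step 2: commit R1 -> on_hand[A=42 B=43 C=23 D=45 E=48] avail[A=42 B=43 C=23 D=45 E=48] open={}
Step 3: reserve R2 D 5 -> on_hand[A=42 B=43 C=23 D=45 E=48] avail[A=42 B=43 C=23 D=40 E=48] open={R2}
Step 4: reserve R3 A 5 -> on_hand[A=42 B=43 C=23 D=45 E=48] avail[A=37 B=43 C=23 D=40 E=48] open={R2,R3}
Step 5: cancel R2 -> on_hand[A=42 B=43 C=23 D=45 E=48] avail[A=37 B=43 C=23 D=45 E=48] open={R3}
Step 6: cancel R3 -> on_hand[A=42 B=43 C=23 D=45 E=48] avail[A=42 B=43 C=23 D=45 E=48] open={}
Step 7: reserve R4 A 8 -> on_hand[A=42 B=43 C=23 D=45 E=48] avail[A=34 B=43 C=23 D=45 E=48] open={R4}
Step 8: cancel R4 -> on_hand[A=42 B=43 C=23 D=45 E=48] avail[A=42 B=43 C=23 D=45 E=48] open={}
Step 9: reserve R5 A 8 -> on_hand[A=42 B=43 C=23 D=45 E=48] avail[A=34 B=43 C=23 D=45 E=48] open={R5}
Step 10: cancel R5 -> on_hand[A=42 B=43 C=23 D=45 E=48] avail[A=42 B=43 C=23 D=45 E=48] open={}
Step 11: reserve R6 D 8 -> on_hand[A=42 B=43 C=23 D=45 E=48] avail[A=42 B=43 C=23 D=37 E=48] open={R6}
Step 12: reserve R7 D 8 -> on_hand[A=42 B=43 C=23 D=45 E=48] avail[A=42 B=43 C=23 D=29 E=48] open={R6,R7}
Step 13: reserve R8 D 6 -> on_hand[A=42 B=43 C=23 D=45 E=48] avail[A=42 B=43 C=23 D=23 E=48] open={R6,R7,R8}
Step 14: commit R7 -> on_hand[A=42 B=43 C=23 D=37 E=48] avail[A=42 B=43 C=23 D=23 E=48] open={R6,R8}
Step 15: reserve R9 C 8 -> on_hand[A=42 B=43 C=23 D=37 E=48] avail[A=42 B=43 C=15 D=23 E=48] open={R6,R8,R9}
Step 16: reserve R10 E 2 -> on_hand[A=42 B=43 C=23 D=37 E=48] avail[A=42 B=43 C=15 D=23 E=46] open={R10,R6,R8,R9}
Step 17: commit R10 -> on_hand[A=42 B=43 C=23 D=37 E=46] avail[A=42 B=43 C=15 D=23 E=46] open={R6,R8,R9}
Final available[D] = 23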